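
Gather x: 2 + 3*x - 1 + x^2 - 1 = x^2 + 3*x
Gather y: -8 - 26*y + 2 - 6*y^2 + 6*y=-6*y^2 - 20*y - 6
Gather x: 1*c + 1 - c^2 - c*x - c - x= -c^2 + x*(-c - 1) + 1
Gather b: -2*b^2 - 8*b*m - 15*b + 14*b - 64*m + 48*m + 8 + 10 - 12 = -2*b^2 + b*(-8*m - 1) - 16*m + 6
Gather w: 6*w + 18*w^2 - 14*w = 18*w^2 - 8*w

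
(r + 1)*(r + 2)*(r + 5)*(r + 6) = r^4 + 14*r^3 + 65*r^2 + 112*r + 60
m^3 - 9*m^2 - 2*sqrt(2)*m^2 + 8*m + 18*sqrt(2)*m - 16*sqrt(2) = (m - 8)*(m - 1)*(m - 2*sqrt(2))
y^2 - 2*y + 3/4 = (y - 3/2)*(y - 1/2)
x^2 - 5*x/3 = x*(x - 5/3)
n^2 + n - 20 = (n - 4)*(n + 5)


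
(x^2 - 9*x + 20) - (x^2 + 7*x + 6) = 14 - 16*x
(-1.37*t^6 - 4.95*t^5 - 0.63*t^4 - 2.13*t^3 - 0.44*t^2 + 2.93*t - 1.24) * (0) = 0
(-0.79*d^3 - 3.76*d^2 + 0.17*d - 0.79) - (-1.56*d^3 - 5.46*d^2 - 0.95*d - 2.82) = 0.77*d^3 + 1.7*d^2 + 1.12*d + 2.03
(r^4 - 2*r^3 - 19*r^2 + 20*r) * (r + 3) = r^5 + r^4 - 25*r^3 - 37*r^2 + 60*r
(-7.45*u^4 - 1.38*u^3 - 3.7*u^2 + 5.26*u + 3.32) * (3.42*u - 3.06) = -25.479*u^5 + 18.0774*u^4 - 8.4312*u^3 + 29.3112*u^2 - 4.7412*u - 10.1592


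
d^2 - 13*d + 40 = (d - 8)*(d - 5)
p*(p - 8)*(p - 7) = p^3 - 15*p^2 + 56*p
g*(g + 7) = g^2 + 7*g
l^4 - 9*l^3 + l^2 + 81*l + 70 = (l - 7)*(l - 5)*(l + 1)*(l + 2)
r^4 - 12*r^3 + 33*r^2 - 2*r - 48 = (r - 8)*(r - 3)*(r - 2)*(r + 1)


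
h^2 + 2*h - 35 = (h - 5)*(h + 7)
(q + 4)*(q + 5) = q^2 + 9*q + 20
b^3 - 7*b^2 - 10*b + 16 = (b - 8)*(b - 1)*(b + 2)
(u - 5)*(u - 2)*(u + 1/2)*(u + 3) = u^4 - 7*u^3/2 - 13*u^2 + 49*u/2 + 15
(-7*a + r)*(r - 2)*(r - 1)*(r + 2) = -7*a*r^3 + 7*a*r^2 + 28*a*r - 28*a + r^4 - r^3 - 4*r^2 + 4*r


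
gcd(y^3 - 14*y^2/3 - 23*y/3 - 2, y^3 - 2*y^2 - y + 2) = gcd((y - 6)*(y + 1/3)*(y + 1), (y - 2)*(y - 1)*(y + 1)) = y + 1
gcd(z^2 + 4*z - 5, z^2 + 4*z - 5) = z^2 + 4*z - 5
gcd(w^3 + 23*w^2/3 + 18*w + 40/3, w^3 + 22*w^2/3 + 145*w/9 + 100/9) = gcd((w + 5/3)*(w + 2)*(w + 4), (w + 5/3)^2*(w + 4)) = w^2 + 17*w/3 + 20/3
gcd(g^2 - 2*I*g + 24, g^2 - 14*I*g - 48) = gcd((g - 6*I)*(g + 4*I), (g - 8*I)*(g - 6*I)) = g - 6*I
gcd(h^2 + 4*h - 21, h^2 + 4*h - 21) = h^2 + 4*h - 21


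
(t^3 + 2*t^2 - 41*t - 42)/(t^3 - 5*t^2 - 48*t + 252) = (t + 1)/(t - 6)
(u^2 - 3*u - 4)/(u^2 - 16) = (u + 1)/(u + 4)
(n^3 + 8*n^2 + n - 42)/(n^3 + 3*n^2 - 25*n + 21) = (n^2 + n - 6)/(n^2 - 4*n + 3)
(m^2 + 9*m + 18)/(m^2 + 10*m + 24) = (m + 3)/(m + 4)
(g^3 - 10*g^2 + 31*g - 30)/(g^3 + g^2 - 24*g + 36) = (g - 5)/(g + 6)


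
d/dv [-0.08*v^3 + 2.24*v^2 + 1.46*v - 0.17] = -0.24*v^2 + 4.48*v + 1.46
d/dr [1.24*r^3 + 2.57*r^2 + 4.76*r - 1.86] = 3.72*r^2 + 5.14*r + 4.76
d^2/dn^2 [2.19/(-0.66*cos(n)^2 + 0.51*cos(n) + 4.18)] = (-3.815856*(1 - cos(n)^2)^2 + 2.211462*cos(n)^3 - 26.644635*cos(n)^2 + 0.245718*cos(n) + 17.038638)/(-0.66*cos(n)^2 + 0.51*cos(n) + 4.18)^3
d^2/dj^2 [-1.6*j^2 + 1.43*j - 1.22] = -3.20000000000000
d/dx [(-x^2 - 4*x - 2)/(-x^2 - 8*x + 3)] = 2*(2*x^2 - 5*x - 14)/(x^4 + 16*x^3 + 58*x^2 - 48*x + 9)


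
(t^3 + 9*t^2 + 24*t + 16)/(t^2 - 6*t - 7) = (t^2 + 8*t + 16)/(t - 7)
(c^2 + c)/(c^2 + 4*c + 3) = c/(c + 3)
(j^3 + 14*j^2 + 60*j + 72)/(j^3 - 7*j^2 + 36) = (j^2 + 12*j + 36)/(j^2 - 9*j + 18)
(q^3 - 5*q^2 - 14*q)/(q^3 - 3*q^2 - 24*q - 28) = q/(q + 2)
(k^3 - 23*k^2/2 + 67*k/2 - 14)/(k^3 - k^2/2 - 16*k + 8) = (k - 7)/(k + 4)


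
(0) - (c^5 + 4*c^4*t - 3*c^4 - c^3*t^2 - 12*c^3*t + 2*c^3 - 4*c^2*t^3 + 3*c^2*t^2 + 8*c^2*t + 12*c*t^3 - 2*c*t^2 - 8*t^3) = -c^5 - 4*c^4*t + 3*c^4 + c^3*t^2 + 12*c^3*t - 2*c^3 + 4*c^2*t^3 - 3*c^2*t^2 - 8*c^2*t - 12*c*t^3 + 2*c*t^2 + 8*t^3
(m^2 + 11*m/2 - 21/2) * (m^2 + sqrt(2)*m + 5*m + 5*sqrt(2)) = m^4 + sqrt(2)*m^3 + 21*m^3/2 + 21*sqrt(2)*m^2/2 + 17*m^2 - 105*m/2 + 17*sqrt(2)*m - 105*sqrt(2)/2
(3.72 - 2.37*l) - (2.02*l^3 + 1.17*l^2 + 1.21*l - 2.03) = -2.02*l^3 - 1.17*l^2 - 3.58*l + 5.75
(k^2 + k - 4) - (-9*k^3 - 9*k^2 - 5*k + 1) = 9*k^3 + 10*k^2 + 6*k - 5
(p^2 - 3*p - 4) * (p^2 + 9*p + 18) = p^4 + 6*p^3 - 13*p^2 - 90*p - 72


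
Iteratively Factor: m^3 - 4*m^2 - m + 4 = (m - 1)*(m^2 - 3*m - 4) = (m - 1)*(m + 1)*(m - 4)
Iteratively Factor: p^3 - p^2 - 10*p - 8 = (p + 2)*(p^2 - 3*p - 4) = (p - 4)*(p + 2)*(p + 1)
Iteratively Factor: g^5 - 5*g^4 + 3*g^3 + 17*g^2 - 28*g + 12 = (g - 1)*(g^4 - 4*g^3 - g^2 + 16*g - 12) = (g - 1)*(g + 2)*(g^3 - 6*g^2 + 11*g - 6) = (g - 1)^2*(g + 2)*(g^2 - 5*g + 6) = (g - 2)*(g - 1)^2*(g + 2)*(g - 3)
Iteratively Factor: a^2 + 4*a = (a + 4)*(a)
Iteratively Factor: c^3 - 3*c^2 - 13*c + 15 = (c - 5)*(c^2 + 2*c - 3) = (c - 5)*(c + 3)*(c - 1)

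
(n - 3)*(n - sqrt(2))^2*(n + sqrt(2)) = n^4 - 3*n^3 - sqrt(2)*n^3 - 2*n^2 + 3*sqrt(2)*n^2 + 2*sqrt(2)*n + 6*n - 6*sqrt(2)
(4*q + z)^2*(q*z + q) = 16*q^3*z + 16*q^3 + 8*q^2*z^2 + 8*q^2*z + q*z^3 + q*z^2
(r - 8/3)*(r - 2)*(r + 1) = r^3 - 11*r^2/3 + 2*r/3 + 16/3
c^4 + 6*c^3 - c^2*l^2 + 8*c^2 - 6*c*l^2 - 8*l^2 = (c + 2)*(c + 4)*(c - l)*(c + l)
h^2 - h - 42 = (h - 7)*(h + 6)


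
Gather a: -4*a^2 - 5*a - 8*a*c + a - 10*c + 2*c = -4*a^2 + a*(-8*c - 4) - 8*c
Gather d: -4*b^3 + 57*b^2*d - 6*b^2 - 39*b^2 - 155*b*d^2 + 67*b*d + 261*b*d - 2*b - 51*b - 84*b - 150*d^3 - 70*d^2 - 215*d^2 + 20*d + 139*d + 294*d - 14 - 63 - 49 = -4*b^3 - 45*b^2 - 137*b - 150*d^3 + d^2*(-155*b - 285) + d*(57*b^2 + 328*b + 453) - 126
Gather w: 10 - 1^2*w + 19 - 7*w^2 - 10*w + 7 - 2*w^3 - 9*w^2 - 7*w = -2*w^3 - 16*w^2 - 18*w + 36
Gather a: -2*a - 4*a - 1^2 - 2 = -6*a - 3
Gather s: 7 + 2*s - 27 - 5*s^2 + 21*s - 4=-5*s^2 + 23*s - 24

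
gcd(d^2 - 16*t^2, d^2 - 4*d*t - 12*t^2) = 1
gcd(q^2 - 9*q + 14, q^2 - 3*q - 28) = q - 7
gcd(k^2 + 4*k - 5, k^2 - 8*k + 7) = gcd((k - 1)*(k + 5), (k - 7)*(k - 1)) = k - 1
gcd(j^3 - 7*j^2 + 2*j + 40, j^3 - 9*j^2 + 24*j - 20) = j - 5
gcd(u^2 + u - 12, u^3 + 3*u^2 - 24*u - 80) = u + 4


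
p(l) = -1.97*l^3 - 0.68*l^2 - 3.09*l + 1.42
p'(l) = -5.91*l^2 - 1.36*l - 3.09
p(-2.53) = 36.79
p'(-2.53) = -37.48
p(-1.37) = 9.44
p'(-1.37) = -12.32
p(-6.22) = 468.40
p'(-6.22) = -223.28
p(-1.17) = 7.26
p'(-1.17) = -9.59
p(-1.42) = 10.08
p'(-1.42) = -13.08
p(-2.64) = 41.09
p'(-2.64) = -40.69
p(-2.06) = 22.12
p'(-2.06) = -25.37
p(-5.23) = 280.80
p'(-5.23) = -157.63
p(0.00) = 1.42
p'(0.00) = -3.09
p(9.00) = -1517.60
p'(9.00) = -494.04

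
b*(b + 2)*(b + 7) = b^3 + 9*b^2 + 14*b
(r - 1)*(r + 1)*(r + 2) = r^3 + 2*r^2 - r - 2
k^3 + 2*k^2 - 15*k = k*(k - 3)*(k + 5)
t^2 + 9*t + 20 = (t + 4)*(t + 5)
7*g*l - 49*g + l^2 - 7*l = (7*g + l)*(l - 7)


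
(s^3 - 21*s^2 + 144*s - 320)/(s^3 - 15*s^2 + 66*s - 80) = (s - 8)/(s - 2)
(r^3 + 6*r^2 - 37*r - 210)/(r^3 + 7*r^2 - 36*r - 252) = (r + 5)/(r + 6)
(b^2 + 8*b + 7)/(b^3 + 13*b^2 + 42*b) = (b + 1)/(b*(b + 6))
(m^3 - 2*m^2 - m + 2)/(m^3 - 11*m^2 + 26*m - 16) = (m + 1)/(m - 8)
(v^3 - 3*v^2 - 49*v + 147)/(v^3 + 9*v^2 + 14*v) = (v^2 - 10*v + 21)/(v*(v + 2))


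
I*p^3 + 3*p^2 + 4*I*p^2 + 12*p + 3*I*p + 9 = (p + 3)*(p - 3*I)*(I*p + I)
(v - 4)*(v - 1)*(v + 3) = v^3 - 2*v^2 - 11*v + 12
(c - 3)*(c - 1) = c^2 - 4*c + 3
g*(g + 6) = g^2 + 6*g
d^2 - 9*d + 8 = (d - 8)*(d - 1)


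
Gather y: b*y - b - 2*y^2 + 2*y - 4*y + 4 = -b - 2*y^2 + y*(b - 2) + 4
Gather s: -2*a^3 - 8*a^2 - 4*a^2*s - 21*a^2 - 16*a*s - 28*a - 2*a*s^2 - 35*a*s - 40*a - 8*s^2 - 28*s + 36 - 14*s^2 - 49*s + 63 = -2*a^3 - 29*a^2 - 68*a + s^2*(-2*a - 22) + s*(-4*a^2 - 51*a - 77) + 99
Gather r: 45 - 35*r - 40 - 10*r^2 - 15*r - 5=-10*r^2 - 50*r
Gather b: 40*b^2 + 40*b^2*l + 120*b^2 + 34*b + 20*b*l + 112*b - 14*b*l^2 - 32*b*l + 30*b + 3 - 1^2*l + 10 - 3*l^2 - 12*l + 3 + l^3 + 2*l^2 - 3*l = b^2*(40*l + 160) + b*(-14*l^2 - 12*l + 176) + l^3 - l^2 - 16*l + 16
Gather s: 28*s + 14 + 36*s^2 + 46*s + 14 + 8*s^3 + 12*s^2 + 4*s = 8*s^3 + 48*s^2 + 78*s + 28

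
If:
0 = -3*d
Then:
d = 0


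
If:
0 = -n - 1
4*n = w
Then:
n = -1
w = -4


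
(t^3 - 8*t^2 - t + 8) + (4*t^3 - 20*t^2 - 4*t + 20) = 5*t^3 - 28*t^2 - 5*t + 28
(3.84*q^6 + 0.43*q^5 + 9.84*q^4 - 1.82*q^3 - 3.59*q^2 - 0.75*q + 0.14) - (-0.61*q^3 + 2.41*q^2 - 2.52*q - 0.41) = 3.84*q^6 + 0.43*q^5 + 9.84*q^4 - 1.21*q^3 - 6.0*q^2 + 1.77*q + 0.55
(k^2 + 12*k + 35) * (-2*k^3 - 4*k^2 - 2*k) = -2*k^5 - 28*k^4 - 120*k^3 - 164*k^2 - 70*k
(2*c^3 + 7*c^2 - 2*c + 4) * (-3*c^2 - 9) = -6*c^5 - 21*c^4 - 12*c^3 - 75*c^2 + 18*c - 36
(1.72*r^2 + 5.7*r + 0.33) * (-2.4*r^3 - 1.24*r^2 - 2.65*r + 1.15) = -4.128*r^5 - 15.8128*r^4 - 12.418*r^3 - 13.5362*r^2 + 5.6805*r + 0.3795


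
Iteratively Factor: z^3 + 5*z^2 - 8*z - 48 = (z + 4)*(z^2 + z - 12) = (z - 3)*(z + 4)*(z + 4)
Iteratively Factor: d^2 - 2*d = (d - 2)*(d)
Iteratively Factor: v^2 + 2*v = (v + 2)*(v)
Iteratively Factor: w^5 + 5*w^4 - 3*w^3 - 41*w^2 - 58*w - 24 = (w + 4)*(w^4 + w^3 - 7*w^2 - 13*w - 6) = (w + 1)*(w + 4)*(w^3 - 7*w - 6) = (w + 1)*(w + 2)*(w + 4)*(w^2 - 2*w - 3) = (w - 3)*(w + 1)*(w + 2)*(w + 4)*(w + 1)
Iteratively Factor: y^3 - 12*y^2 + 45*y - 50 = (y - 2)*(y^2 - 10*y + 25) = (y - 5)*(y - 2)*(y - 5)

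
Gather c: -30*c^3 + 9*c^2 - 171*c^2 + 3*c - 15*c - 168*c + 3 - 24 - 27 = -30*c^3 - 162*c^2 - 180*c - 48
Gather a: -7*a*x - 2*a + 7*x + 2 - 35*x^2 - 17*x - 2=a*(-7*x - 2) - 35*x^2 - 10*x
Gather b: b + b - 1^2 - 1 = 2*b - 2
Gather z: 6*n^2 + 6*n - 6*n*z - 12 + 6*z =6*n^2 + 6*n + z*(6 - 6*n) - 12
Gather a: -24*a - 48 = -24*a - 48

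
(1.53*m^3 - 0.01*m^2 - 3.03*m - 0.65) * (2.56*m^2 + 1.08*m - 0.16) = 3.9168*m^5 + 1.6268*m^4 - 8.0124*m^3 - 4.9348*m^2 - 0.2172*m + 0.104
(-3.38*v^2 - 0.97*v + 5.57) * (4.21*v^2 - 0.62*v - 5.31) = -14.2298*v^4 - 1.9881*v^3 + 41.9989*v^2 + 1.6973*v - 29.5767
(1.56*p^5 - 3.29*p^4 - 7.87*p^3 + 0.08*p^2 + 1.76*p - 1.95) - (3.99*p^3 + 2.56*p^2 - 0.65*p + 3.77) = 1.56*p^5 - 3.29*p^4 - 11.86*p^3 - 2.48*p^2 + 2.41*p - 5.72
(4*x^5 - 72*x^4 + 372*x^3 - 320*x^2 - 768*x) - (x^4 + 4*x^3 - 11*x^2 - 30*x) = 4*x^5 - 73*x^4 + 368*x^3 - 309*x^2 - 738*x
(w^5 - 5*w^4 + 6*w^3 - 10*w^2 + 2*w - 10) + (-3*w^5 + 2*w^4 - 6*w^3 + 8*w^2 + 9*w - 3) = -2*w^5 - 3*w^4 - 2*w^2 + 11*w - 13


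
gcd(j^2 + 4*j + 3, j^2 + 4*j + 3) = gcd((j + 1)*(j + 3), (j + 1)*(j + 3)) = j^2 + 4*j + 3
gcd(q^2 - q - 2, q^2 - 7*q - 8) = q + 1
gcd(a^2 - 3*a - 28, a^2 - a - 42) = a - 7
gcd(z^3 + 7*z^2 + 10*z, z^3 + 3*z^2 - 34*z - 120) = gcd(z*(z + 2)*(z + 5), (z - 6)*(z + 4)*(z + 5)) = z + 5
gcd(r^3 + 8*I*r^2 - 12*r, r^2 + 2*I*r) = r^2 + 2*I*r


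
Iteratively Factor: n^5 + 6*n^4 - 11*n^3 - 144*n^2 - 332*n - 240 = (n - 5)*(n^4 + 11*n^3 + 44*n^2 + 76*n + 48) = (n - 5)*(n + 2)*(n^3 + 9*n^2 + 26*n + 24) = (n - 5)*(n + 2)*(n + 3)*(n^2 + 6*n + 8) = (n - 5)*(n + 2)*(n + 3)*(n + 4)*(n + 2)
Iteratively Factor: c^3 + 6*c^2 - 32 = (c + 4)*(c^2 + 2*c - 8) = (c - 2)*(c + 4)*(c + 4)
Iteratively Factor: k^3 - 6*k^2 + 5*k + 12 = (k - 3)*(k^2 - 3*k - 4) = (k - 3)*(k + 1)*(k - 4)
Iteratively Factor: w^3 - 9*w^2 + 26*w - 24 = (w - 3)*(w^2 - 6*w + 8) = (w - 3)*(w - 2)*(w - 4)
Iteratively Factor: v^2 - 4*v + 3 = (v - 3)*(v - 1)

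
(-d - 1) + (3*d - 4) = 2*d - 5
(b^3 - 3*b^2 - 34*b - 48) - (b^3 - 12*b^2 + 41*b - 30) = 9*b^2 - 75*b - 18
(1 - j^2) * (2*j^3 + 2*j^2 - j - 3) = -2*j^5 - 2*j^4 + 3*j^3 + 5*j^2 - j - 3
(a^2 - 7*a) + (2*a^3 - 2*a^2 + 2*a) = 2*a^3 - a^2 - 5*a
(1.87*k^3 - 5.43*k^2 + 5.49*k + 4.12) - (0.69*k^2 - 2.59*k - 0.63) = 1.87*k^3 - 6.12*k^2 + 8.08*k + 4.75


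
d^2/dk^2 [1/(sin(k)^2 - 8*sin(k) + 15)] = 2*(-2*sin(k)^4 + 12*sin(k)^3 + sin(k)^2 - 84*sin(k) + 49)/(sin(k)^2 - 8*sin(k) + 15)^3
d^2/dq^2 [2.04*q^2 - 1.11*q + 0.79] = 4.08000000000000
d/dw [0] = 0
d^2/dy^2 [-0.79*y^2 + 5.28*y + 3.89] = -1.58000000000000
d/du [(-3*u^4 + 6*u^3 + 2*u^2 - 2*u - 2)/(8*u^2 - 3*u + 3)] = (-48*u^5 + 75*u^4 - 72*u^3 + 64*u^2 + 44*u - 12)/(64*u^4 - 48*u^3 + 57*u^2 - 18*u + 9)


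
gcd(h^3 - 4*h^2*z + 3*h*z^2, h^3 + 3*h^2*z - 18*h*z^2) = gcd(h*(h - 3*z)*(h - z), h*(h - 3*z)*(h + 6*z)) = -h^2 + 3*h*z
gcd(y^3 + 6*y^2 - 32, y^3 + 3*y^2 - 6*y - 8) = y^2 + 2*y - 8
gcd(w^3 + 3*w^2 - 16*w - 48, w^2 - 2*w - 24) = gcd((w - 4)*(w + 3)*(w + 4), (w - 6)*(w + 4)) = w + 4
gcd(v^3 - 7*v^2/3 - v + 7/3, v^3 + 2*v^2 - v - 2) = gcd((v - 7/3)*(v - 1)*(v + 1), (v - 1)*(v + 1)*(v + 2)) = v^2 - 1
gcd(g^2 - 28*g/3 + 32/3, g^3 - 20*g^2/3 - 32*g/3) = g - 8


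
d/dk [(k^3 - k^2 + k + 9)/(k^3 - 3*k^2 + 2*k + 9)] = (-2*k^4 + 2*k^3 + k^2 + 36*k - 9)/(k^6 - 6*k^5 + 13*k^4 + 6*k^3 - 50*k^2 + 36*k + 81)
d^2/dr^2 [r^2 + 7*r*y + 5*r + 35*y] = 2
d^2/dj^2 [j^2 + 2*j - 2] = 2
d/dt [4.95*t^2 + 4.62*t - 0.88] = 9.9*t + 4.62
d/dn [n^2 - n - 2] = 2*n - 1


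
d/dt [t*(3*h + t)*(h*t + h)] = h*(6*h*t + 3*h + 3*t^2 + 2*t)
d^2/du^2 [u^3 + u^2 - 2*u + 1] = 6*u + 2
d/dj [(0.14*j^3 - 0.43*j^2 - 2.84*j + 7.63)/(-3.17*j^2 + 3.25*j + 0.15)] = (-0.4438*j^4 + 0.910000000000001*j^3 - 10.3373*j^2 + 48.2452*j - 25.2235)/(10.0489*j^4 - 20.605*j^3 + 9.6115*j^2 + 0.975*j + 0.0225)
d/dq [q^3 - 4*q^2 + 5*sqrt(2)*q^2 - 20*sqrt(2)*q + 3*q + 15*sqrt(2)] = 3*q^2 - 8*q + 10*sqrt(2)*q - 20*sqrt(2) + 3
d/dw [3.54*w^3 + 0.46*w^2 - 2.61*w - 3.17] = 10.62*w^2 + 0.92*w - 2.61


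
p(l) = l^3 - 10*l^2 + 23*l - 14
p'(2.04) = -5.32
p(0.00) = -14.00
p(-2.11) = -116.44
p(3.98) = -17.82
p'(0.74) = 9.84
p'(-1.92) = 72.46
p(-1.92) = -102.10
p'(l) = 3*l^2 - 20*l + 23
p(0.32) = -7.63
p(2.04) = -0.21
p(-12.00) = -3458.00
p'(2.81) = -9.51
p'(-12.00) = 695.00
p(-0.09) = -16.15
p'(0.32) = 16.91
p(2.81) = -6.14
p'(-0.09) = 24.82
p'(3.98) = -9.08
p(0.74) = -2.05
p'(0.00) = 23.00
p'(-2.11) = 78.56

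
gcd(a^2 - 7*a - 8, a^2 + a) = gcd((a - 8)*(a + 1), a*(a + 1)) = a + 1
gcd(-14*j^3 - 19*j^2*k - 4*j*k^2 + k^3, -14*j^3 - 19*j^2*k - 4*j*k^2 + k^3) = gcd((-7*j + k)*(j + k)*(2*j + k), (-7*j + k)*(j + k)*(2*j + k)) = 14*j^3 + 19*j^2*k + 4*j*k^2 - k^3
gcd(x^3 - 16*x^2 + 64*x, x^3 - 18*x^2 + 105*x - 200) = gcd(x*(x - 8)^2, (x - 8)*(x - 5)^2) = x - 8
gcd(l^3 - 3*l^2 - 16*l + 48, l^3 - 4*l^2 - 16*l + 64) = l^2 - 16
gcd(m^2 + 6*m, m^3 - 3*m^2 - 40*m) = m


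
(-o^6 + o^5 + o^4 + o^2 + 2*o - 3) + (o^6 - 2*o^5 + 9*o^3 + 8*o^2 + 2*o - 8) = -o^5 + o^4 + 9*o^3 + 9*o^2 + 4*o - 11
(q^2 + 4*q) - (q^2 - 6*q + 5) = 10*q - 5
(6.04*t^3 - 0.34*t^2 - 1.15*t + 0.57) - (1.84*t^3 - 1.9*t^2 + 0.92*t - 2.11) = 4.2*t^3 + 1.56*t^2 - 2.07*t + 2.68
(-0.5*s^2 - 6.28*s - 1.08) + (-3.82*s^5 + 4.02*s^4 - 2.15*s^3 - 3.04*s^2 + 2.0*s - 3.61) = -3.82*s^5 + 4.02*s^4 - 2.15*s^3 - 3.54*s^2 - 4.28*s - 4.69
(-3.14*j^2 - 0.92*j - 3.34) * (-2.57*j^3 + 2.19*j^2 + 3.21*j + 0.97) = 8.0698*j^5 - 4.5122*j^4 - 3.5104*j^3 - 13.3136*j^2 - 11.6138*j - 3.2398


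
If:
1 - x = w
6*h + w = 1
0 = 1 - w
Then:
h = 0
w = 1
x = 0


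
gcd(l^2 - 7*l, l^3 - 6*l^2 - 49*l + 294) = l - 7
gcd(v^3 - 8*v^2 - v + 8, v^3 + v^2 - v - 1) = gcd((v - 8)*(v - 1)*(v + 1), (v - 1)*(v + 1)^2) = v^2 - 1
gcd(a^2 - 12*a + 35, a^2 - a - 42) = a - 7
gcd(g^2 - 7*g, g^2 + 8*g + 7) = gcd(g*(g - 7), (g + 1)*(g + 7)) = 1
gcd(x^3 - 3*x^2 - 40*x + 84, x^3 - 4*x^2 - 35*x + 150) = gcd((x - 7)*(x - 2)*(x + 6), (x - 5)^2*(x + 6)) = x + 6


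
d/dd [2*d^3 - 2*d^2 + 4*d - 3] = 6*d^2 - 4*d + 4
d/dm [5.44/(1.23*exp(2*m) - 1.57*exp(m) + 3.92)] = (8.5408 - 13.3824*exp(m))*exp(m)/(1.23*exp(2*m) - 1.57*exp(m) + 3.92)^2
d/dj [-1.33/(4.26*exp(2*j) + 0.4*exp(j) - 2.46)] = (11.3316*exp(j) + 0.532)*exp(j)/(4.26*exp(2*j) + 0.4*exp(j) - 2.46)^2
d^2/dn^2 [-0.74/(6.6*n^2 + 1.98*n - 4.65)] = (64.4688*n^2 + 19.34064*n - 0.74*(13.2*n + 1.98)*(26.4*n + 3.96) - 45.4212)/(6.6*n^2 + 1.98*n - 4.65)^3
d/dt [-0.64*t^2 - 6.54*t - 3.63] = -1.28*t - 6.54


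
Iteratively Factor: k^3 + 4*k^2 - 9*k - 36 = (k + 3)*(k^2 + k - 12) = (k + 3)*(k + 4)*(k - 3)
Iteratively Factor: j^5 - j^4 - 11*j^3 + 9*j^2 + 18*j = (j + 3)*(j^4 - 4*j^3 + j^2 + 6*j) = (j - 2)*(j + 3)*(j^3 - 2*j^2 - 3*j) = j*(j - 2)*(j + 3)*(j^2 - 2*j - 3) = j*(j - 3)*(j - 2)*(j + 3)*(j + 1)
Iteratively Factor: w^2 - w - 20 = (w + 4)*(w - 5)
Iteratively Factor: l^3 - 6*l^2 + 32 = (l - 4)*(l^2 - 2*l - 8) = (l - 4)^2*(l + 2)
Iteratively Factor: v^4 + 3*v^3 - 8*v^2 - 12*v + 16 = (v + 2)*(v^3 + v^2 - 10*v + 8) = (v - 2)*(v + 2)*(v^2 + 3*v - 4) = (v - 2)*(v - 1)*(v + 2)*(v + 4)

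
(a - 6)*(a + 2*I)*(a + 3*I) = a^3 - 6*a^2 + 5*I*a^2 - 6*a - 30*I*a + 36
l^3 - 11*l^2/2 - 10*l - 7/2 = (l - 7)*(l + 1/2)*(l + 1)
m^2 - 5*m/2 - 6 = (m - 4)*(m + 3/2)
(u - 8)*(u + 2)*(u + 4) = u^3 - 2*u^2 - 40*u - 64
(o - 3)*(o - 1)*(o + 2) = o^3 - 2*o^2 - 5*o + 6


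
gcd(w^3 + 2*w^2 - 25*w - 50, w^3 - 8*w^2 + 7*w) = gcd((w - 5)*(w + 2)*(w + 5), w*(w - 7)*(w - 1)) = 1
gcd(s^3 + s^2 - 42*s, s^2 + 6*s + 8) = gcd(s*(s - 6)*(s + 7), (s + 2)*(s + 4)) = 1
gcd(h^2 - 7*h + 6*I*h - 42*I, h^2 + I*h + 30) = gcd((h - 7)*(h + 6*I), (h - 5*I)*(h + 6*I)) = h + 6*I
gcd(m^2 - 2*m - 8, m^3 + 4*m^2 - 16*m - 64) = m - 4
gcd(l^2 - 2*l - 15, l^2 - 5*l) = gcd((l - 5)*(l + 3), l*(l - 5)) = l - 5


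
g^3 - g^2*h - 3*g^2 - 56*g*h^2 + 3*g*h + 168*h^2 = (g - 3)*(g - 8*h)*(g + 7*h)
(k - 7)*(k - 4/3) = k^2 - 25*k/3 + 28/3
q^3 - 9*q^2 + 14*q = q*(q - 7)*(q - 2)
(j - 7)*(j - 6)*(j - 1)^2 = j^4 - 15*j^3 + 69*j^2 - 97*j + 42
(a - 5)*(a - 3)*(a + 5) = a^3 - 3*a^2 - 25*a + 75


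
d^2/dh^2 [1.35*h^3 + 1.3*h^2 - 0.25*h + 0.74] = 8.1*h + 2.6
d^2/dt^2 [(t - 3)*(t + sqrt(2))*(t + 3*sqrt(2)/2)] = 6*t - 6 + 5*sqrt(2)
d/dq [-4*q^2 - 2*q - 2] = -8*q - 2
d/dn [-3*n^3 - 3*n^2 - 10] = 3*n*(-3*n - 2)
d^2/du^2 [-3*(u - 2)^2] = -6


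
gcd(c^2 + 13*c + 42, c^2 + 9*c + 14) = c + 7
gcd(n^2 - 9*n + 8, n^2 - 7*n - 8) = n - 8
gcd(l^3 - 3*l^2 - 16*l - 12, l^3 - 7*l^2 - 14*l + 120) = l - 6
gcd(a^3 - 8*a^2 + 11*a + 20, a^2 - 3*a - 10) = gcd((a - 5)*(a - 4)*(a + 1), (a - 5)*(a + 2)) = a - 5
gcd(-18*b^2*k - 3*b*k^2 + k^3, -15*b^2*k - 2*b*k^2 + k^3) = 3*b*k + k^2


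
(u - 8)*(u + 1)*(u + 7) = u^3 - 57*u - 56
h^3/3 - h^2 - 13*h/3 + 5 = (h/3 + 1)*(h - 5)*(h - 1)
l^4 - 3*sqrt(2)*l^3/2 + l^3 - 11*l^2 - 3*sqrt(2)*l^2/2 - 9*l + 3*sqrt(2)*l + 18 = (l - 1)*(l + 2)*(l - 3*sqrt(2))*(l + 3*sqrt(2)/2)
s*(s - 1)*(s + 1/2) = s^3 - s^2/2 - s/2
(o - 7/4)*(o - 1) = o^2 - 11*o/4 + 7/4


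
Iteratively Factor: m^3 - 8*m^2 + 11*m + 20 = (m - 4)*(m^2 - 4*m - 5) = (m - 4)*(m + 1)*(m - 5)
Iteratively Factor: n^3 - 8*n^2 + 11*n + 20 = (n - 4)*(n^2 - 4*n - 5) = (n - 4)*(n + 1)*(n - 5)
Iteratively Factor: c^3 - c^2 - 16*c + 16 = (c + 4)*(c^2 - 5*c + 4) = (c - 4)*(c + 4)*(c - 1)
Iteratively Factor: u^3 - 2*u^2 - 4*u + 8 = (u - 2)*(u^2 - 4) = (u - 2)*(u + 2)*(u - 2)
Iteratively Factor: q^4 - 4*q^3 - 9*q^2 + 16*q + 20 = (q - 5)*(q^3 + q^2 - 4*q - 4) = (q - 5)*(q - 2)*(q^2 + 3*q + 2) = (q - 5)*(q - 2)*(q + 2)*(q + 1)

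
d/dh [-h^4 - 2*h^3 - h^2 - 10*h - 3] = -4*h^3 - 6*h^2 - 2*h - 10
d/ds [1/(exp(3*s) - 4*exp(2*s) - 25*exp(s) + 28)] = (-3*exp(2*s) + 8*exp(s) + 25)*exp(s)/(exp(3*s) - 4*exp(2*s) - 25*exp(s) + 28)^2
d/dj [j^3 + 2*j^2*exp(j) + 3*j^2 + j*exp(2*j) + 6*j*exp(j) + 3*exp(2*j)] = 2*j^2*exp(j) + 3*j^2 + 2*j*exp(2*j) + 10*j*exp(j) + 6*j + 7*exp(2*j) + 6*exp(j)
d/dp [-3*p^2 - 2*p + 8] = -6*p - 2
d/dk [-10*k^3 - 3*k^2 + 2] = 6*k*(-5*k - 1)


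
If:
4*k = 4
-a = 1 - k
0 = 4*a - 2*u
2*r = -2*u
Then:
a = 0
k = 1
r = 0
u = 0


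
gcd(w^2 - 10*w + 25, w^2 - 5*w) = w - 5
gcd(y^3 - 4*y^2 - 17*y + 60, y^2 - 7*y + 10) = y - 5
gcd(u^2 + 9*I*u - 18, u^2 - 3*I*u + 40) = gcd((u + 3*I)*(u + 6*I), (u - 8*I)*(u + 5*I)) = 1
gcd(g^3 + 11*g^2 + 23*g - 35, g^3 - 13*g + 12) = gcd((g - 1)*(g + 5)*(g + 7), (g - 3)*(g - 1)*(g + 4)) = g - 1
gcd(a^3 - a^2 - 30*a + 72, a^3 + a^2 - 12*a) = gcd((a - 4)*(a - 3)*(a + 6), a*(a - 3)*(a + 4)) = a - 3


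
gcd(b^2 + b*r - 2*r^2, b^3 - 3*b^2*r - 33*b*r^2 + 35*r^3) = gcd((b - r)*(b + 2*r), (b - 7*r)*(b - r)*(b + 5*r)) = -b + r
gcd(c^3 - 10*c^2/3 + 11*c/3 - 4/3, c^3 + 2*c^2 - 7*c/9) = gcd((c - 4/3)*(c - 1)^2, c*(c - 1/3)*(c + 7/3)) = 1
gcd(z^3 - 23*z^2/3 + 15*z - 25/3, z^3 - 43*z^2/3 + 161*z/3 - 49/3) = 1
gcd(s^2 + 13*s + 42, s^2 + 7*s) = s + 7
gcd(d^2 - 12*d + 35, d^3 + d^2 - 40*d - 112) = d - 7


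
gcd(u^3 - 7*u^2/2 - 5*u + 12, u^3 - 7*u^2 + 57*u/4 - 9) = u^2 - 11*u/2 + 6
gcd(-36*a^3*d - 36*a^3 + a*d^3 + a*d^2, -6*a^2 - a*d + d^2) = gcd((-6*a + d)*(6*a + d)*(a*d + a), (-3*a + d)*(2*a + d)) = 1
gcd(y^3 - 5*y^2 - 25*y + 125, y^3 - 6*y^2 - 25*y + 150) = y^2 - 25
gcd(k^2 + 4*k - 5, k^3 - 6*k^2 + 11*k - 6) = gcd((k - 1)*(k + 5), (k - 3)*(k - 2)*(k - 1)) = k - 1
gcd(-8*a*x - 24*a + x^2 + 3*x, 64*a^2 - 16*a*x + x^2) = -8*a + x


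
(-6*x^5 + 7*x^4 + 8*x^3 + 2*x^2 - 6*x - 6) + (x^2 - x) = -6*x^5 + 7*x^4 + 8*x^3 + 3*x^2 - 7*x - 6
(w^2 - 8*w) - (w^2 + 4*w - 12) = 12 - 12*w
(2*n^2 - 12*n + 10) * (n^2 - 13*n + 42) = 2*n^4 - 38*n^3 + 250*n^2 - 634*n + 420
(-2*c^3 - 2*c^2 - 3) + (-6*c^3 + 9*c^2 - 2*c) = -8*c^3 + 7*c^2 - 2*c - 3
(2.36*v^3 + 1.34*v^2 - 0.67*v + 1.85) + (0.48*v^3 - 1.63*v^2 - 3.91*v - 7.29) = 2.84*v^3 - 0.29*v^2 - 4.58*v - 5.44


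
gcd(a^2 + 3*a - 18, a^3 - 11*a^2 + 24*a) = a - 3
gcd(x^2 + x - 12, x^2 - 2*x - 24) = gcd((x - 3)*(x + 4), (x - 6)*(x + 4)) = x + 4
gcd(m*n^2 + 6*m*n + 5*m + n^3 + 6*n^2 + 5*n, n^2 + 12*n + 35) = n + 5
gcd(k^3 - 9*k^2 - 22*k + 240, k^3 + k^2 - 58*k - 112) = k - 8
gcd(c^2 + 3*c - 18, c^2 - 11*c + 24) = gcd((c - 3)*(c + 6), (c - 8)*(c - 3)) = c - 3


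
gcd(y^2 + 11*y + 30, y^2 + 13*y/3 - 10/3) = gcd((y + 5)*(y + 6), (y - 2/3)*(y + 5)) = y + 5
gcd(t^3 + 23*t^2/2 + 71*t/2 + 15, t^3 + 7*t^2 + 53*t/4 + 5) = t + 1/2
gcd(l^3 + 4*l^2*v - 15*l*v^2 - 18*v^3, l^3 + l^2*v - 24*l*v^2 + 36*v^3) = -l^2 - 3*l*v + 18*v^2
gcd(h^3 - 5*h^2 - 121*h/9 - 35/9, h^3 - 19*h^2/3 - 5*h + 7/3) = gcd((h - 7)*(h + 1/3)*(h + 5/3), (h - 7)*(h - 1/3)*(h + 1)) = h - 7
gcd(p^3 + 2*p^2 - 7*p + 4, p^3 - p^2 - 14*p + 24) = p + 4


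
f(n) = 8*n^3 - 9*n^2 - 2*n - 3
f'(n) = 24*n^2 - 18*n - 2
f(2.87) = 106.25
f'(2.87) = 144.03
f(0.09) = -3.25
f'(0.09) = -3.43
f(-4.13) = -711.81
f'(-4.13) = 481.71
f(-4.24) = -766.12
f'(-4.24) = 505.78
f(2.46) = 56.71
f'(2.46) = 98.96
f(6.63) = 1919.60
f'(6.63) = 933.63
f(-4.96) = -1190.69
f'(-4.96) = 677.72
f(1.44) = -0.65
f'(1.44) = 21.85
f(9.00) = 5082.00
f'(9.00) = 1780.00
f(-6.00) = -2043.00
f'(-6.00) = 970.00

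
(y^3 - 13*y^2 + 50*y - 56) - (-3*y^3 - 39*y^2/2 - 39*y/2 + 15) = 4*y^3 + 13*y^2/2 + 139*y/2 - 71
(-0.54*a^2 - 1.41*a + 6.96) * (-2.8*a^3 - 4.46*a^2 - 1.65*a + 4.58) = 1.512*a^5 + 6.3564*a^4 - 12.3084*a^3 - 31.1883*a^2 - 17.9418*a + 31.8768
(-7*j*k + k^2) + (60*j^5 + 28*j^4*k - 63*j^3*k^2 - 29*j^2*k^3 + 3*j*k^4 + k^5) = 60*j^5 + 28*j^4*k - 63*j^3*k^2 - 29*j^2*k^3 + 3*j*k^4 - 7*j*k + k^5 + k^2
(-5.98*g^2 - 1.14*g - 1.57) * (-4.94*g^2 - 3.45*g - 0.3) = 29.5412*g^4 + 26.2626*g^3 + 13.4828*g^2 + 5.7585*g + 0.471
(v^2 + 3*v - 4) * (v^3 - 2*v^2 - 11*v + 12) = v^5 + v^4 - 21*v^3 - 13*v^2 + 80*v - 48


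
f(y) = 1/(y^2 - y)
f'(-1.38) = 0.35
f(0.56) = -4.06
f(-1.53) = 0.26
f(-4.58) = 0.04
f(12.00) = 0.01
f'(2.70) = -0.21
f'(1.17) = -33.87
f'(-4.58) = 0.02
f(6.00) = 0.03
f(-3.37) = 0.07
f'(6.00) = -0.01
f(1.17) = 5.03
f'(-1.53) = 0.27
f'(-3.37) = 0.04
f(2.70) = 0.22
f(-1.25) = 0.36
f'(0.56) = -1.98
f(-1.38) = 0.30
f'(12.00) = 0.00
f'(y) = (1 - 2*y)/(y^2 - y)^2 = (1 - 2*y)/(y^2*(y - 1)^2)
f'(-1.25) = 0.44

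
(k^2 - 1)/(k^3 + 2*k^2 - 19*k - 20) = (k - 1)/(k^2 + k - 20)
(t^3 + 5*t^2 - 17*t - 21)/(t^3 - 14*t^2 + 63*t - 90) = (t^2 + 8*t + 7)/(t^2 - 11*t + 30)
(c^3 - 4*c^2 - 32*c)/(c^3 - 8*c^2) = (c + 4)/c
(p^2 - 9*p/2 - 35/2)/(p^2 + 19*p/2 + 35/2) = (p - 7)/(p + 7)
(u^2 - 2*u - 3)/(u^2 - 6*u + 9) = (u + 1)/(u - 3)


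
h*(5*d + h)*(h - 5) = 5*d*h^2 - 25*d*h + h^3 - 5*h^2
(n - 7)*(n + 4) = n^2 - 3*n - 28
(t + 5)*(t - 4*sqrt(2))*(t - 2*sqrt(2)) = t^3 - 6*sqrt(2)*t^2 + 5*t^2 - 30*sqrt(2)*t + 16*t + 80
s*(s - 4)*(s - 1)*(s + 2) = s^4 - 3*s^3 - 6*s^2 + 8*s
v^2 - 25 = (v - 5)*(v + 5)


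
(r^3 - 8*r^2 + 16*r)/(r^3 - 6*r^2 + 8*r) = (r - 4)/(r - 2)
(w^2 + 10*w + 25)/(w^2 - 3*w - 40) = (w + 5)/(w - 8)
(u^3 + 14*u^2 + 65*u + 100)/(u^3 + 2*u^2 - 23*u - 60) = (u^2 + 10*u + 25)/(u^2 - 2*u - 15)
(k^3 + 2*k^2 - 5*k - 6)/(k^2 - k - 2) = k + 3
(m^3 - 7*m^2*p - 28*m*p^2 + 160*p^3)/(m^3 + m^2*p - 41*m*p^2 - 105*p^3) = (-m^2 + 12*m*p - 32*p^2)/(-m^2 + 4*m*p + 21*p^2)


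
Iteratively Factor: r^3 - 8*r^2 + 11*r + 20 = (r - 4)*(r^2 - 4*r - 5) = (r - 4)*(r + 1)*(r - 5)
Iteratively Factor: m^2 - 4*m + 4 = (m - 2)*(m - 2)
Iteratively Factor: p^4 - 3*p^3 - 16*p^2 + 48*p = (p - 4)*(p^3 + p^2 - 12*p) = (p - 4)*(p - 3)*(p^2 + 4*p) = (p - 4)*(p - 3)*(p + 4)*(p)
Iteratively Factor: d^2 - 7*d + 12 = (d - 3)*(d - 4)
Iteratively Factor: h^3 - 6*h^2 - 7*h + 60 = (h - 4)*(h^2 - 2*h - 15) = (h - 4)*(h + 3)*(h - 5)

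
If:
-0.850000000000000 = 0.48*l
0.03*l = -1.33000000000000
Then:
No Solution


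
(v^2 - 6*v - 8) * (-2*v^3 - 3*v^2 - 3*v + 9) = -2*v^5 + 9*v^4 + 31*v^3 + 51*v^2 - 30*v - 72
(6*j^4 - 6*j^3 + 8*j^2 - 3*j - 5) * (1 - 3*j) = -18*j^5 + 24*j^4 - 30*j^3 + 17*j^2 + 12*j - 5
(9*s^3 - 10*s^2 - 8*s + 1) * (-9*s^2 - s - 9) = -81*s^5 + 81*s^4 + s^3 + 89*s^2 + 71*s - 9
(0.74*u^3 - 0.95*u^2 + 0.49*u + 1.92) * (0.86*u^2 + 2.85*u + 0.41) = 0.6364*u^5 + 1.292*u^4 - 1.9827*u^3 + 2.6582*u^2 + 5.6729*u + 0.7872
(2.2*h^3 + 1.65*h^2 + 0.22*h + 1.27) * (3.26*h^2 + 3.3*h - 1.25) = 7.172*h^5 + 12.639*h^4 + 3.4122*h^3 + 2.8037*h^2 + 3.916*h - 1.5875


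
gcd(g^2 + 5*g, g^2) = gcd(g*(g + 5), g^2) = g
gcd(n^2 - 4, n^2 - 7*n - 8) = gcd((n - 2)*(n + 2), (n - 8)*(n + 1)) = 1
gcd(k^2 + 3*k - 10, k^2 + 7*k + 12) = 1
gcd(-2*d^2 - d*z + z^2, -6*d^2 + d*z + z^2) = -2*d + z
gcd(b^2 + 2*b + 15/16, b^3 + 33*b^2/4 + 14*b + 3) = 1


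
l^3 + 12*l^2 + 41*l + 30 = (l + 1)*(l + 5)*(l + 6)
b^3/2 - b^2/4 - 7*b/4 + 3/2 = (b/2 + 1)*(b - 3/2)*(b - 1)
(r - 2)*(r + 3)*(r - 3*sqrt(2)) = r^3 - 3*sqrt(2)*r^2 + r^2 - 6*r - 3*sqrt(2)*r + 18*sqrt(2)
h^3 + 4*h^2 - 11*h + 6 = (h - 1)^2*(h + 6)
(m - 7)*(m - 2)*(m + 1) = m^3 - 8*m^2 + 5*m + 14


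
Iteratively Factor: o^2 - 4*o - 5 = (o - 5)*(o + 1)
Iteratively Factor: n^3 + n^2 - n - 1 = (n + 1)*(n^2 - 1) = (n + 1)^2*(n - 1)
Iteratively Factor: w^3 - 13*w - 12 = (w + 3)*(w^2 - 3*w - 4) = (w + 1)*(w + 3)*(w - 4)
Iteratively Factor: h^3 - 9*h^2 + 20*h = (h - 5)*(h^2 - 4*h) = (h - 5)*(h - 4)*(h)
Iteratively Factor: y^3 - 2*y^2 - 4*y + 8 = (y - 2)*(y^2 - 4) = (y - 2)^2*(y + 2)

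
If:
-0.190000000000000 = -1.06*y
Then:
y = 0.18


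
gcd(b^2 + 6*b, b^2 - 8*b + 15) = 1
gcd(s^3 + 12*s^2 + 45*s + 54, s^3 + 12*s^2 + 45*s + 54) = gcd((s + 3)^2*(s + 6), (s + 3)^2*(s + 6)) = s^3 + 12*s^2 + 45*s + 54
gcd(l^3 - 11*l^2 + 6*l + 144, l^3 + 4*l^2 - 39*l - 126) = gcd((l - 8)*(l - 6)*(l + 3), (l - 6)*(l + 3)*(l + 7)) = l^2 - 3*l - 18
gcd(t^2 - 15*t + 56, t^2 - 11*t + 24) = t - 8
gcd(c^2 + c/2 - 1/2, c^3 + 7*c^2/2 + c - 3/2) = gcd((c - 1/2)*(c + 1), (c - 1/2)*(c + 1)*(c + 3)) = c^2 + c/2 - 1/2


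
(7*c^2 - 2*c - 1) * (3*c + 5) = 21*c^3 + 29*c^2 - 13*c - 5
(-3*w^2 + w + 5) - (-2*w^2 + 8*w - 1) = -w^2 - 7*w + 6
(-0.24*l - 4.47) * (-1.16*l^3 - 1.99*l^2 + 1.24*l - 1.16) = 0.2784*l^4 + 5.6628*l^3 + 8.5977*l^2 - 5.2644*l + 5.1852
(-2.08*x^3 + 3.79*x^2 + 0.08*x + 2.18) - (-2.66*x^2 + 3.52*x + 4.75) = -2.08*x^3 + 6.45*x^2 - 3.44*x - 2.57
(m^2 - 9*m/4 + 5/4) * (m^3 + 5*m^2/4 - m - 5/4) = m^5 - m^4 - 41*m^3/16 + 41*m^2/16 + 25*m/16 - 25/16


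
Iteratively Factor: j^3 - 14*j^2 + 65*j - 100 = (j - 5)*(j^2 - 9*j + 20) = (j - 5)^2*(j - 4)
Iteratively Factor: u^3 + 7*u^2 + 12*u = (u + 3)*(u^2 + 4*u) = (u + 3)*(u + 4)*(u)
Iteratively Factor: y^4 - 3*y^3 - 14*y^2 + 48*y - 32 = (y - 2)*(y^3 - y^2 - 16*y + 16) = (y - 2)*(y - 1)*(y^2 - 16) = (y - 2)*(y - 1)*(y + 4)*(y - 4)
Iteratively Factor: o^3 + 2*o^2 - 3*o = (o - 1)*(o^2 + 3*o) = o*(o - 1)*(o + 3)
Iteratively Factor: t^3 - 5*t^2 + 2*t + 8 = (t + 1)*(t^2 - 6*t + 8) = (t - 2)*(t + 1)*(t - 4)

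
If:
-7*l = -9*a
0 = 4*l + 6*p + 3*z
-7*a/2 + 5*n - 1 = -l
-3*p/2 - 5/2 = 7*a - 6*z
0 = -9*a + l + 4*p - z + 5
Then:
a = 245/862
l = 315/862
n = 2809/8620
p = -710/1293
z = 790/1293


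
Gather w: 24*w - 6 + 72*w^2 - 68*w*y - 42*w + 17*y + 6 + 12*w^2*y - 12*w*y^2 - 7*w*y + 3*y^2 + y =w^2*(12*y + 72) + w*(-12*y^2 - 75*y - 18) + 3*y^2 + 18*y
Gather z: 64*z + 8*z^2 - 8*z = 8*z^2 + 56*z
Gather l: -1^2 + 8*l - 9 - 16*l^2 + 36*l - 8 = -16*l^2 + 44*l - 18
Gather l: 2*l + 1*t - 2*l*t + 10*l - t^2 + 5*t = l*(12 - 2*t) - t^2 + 6*t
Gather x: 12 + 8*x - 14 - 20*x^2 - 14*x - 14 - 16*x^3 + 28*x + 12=-16*x^3 - 20*x^2 + 22*x - 4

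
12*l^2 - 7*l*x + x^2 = (-4*l + x)*(-3*l + x)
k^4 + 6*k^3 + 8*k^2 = k^2*(k + 2)*(k + 4)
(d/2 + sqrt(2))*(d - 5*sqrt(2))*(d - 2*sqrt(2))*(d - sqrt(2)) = d^4/2 - 3*sqrt(2)*d^3 + d^2 + 24*sqrt(2)*d - 40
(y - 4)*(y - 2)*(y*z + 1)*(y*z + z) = y^4*z^2 - 5*y^3*z^2 + y^3*z + 2*y^2*z^2 - 5*y^2*z + 8*y*z^2 + 2*y*z + 8*z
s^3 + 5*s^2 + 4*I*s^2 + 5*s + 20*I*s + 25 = (s + 5)*(s - I)*(s + 5*I)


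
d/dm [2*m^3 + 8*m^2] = 2*m*(3*m + 8)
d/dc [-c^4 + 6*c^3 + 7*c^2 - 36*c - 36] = -4*c^3 + 18*c^2 + 14*c - 36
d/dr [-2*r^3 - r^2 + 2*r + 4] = -6*r^2 - 2*r + 2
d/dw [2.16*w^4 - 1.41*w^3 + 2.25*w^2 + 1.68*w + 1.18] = 8.64*w^3 - 4.23*w^2 + 4.5*w + 1.68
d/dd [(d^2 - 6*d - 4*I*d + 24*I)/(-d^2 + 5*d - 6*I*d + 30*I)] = (d^2*(-1 - 10*I) + 108*I*d - 24 - 300*I)/(d^4 + d^3*(-10 + 12*I) + d^2*(-11 - 120*I) + d*(360 + 300*I) - 900)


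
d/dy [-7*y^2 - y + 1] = -14*y - 1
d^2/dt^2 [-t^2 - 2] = -2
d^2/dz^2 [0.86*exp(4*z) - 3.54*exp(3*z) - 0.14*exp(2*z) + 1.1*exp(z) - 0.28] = (13.76*exp(3*z) - 31.86*exp(2*z) - 0.56*exp(z) + 1.1)*exp(z)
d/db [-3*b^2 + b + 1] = 1 - 6*b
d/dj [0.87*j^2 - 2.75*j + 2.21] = 1.74*j - 2.75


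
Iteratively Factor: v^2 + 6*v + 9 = (v + 3)*(v + 3)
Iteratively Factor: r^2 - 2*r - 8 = (r - 4)*(r + 2)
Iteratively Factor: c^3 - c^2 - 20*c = (c)*(c^2 - c - 20) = c*(c + 4)*(c - 5)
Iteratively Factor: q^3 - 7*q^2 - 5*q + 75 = (q + 3)*(q^2 - 10*q + 25) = (q - 5)*(q + 3)*(q - 5)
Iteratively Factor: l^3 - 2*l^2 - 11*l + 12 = (l + 3)*(l^2 - 5*l + 4) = (l - 4)*(l + 3)*(l - 1)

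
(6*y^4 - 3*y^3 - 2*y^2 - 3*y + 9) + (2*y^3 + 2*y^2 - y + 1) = 6*y^4 - y^3 - 4*y + 10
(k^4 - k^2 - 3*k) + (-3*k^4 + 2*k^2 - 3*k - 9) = -2*k^4 + k^2 - 6*k - 9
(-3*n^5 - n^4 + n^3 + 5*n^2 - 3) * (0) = 0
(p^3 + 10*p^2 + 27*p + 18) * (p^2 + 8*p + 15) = p^5 + 18*p^4 + 122*p^3 + 384*p^2 + 549*p + 270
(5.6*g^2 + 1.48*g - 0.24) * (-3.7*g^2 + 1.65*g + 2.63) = -20.72*g^4 + 3.764*g^3 + 18.058*g^2 + 3.4964*g - 0.6312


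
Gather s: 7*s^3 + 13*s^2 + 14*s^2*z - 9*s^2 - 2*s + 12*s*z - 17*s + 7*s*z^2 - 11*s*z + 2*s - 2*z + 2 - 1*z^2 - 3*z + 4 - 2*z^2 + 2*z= 7*s^3 + s^2*(14*z + 4) + s*(7*z^2 + z - 17) - 3*z^2 - 3*z + 6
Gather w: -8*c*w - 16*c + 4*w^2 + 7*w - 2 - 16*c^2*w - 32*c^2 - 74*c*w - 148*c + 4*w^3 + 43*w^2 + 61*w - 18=-32*c^2 - 164*c + 4*w^3 + 47*w^2 + w*(-16*c^2 - 82*c + 68) - 20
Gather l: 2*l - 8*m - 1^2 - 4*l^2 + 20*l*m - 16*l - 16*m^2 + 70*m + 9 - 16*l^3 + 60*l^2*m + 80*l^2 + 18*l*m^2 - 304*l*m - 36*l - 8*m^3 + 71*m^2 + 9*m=-16*l^3 + l^2*(60*m + 76) + l*(18*m^2 - 284*m - 50) - 8*m^3 + 55*m^2 + 71*m + 8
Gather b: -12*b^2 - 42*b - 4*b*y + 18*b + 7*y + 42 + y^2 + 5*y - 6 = -12*b^2 + b*(-4*y - 24) + y^2 + 12*y + 36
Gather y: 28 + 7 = 35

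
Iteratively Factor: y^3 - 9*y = (y)*(y^2 - 9) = y*(y - 3)*(y + 3)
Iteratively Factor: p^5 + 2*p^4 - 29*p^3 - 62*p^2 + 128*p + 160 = (p + 4)*(p^4 - 2*p^3 - 21*p^2 + 22*p + 40) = (p + 4)^2*(p^3 - 6*p^2 + 3*p + 10) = (p - 5)*(p + 4)^2*(p^2 - p - 2) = (p - 5)*(p + 1)*(p + 4)^2*(p - 2)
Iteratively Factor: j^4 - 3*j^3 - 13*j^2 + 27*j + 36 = (j + 3)*(j^3 - 6*j^2 + 5*j + 12) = (j - 3)*(j + 3)*(j^2 - 3*j - 4) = (j - 4)*(j - 3)*(j + 3)*(j + 1)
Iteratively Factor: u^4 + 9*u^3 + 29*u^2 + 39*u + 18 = (u + 3)*(u^3 + 6*u^2 + 11*u + 6) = (u + 3)^2*(u^2 + 3*u + 2) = (u + 2)*(u + 3)^2*(u + 1)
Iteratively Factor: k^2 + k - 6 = (k - 2)*(k + 3)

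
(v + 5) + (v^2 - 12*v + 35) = v^2 - 11*v + 40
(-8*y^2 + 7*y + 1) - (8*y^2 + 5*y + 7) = -16*y^2 + 2*y - 6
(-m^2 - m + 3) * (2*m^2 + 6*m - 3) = -2*m^4 - 8*m^3 + 3*m^2 + 21*m - 9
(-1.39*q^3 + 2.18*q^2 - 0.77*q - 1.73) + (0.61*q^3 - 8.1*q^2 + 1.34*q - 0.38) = -0.78*q^3 - 5.92*q^2 + 0.57*q - 2.11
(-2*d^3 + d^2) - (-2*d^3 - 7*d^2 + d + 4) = 8*d^2 - d - 4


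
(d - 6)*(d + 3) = d^2 - 3*d - 18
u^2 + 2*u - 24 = (u - 4)*(u + 6)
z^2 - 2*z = z*(z - 2)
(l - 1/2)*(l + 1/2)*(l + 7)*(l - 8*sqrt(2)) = l^4 - 8*sqrt(2)*l^3 + 7*l^3 - 56*sqrt(2)*l^2 - l^2/4 - 7*l/4 + 2*sqrt(2)*l + 14*sqrt(2)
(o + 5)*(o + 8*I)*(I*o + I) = I*o^3 - 8*o^2 + 6*I*o^2 - 48*o + 5*I*o - 40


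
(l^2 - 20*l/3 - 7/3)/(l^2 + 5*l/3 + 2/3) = (3*l^2 - 20*l - 7)/(3*l^2 + 5*l + 2)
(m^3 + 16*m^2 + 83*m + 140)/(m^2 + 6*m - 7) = (m^2 + 9*m + 20)/(m - 1)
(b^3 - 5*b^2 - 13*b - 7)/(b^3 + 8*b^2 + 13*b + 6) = (b - 7)/(b + 6)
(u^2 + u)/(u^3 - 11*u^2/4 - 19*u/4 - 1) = 4*u/(4*u^2 - 15*u - 4)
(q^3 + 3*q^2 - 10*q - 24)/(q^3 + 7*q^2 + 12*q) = (q^2 - q - 6)/(q*(q + 3))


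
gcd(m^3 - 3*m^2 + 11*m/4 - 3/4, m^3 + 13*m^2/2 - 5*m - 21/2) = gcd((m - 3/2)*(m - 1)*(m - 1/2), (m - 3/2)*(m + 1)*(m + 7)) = m - 3/2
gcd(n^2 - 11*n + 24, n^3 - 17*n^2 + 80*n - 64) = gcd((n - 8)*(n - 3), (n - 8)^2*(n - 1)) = n - 8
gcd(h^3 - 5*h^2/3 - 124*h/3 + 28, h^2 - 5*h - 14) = h - 7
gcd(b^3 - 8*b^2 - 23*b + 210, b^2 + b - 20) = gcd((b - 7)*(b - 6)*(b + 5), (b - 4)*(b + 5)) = b + 5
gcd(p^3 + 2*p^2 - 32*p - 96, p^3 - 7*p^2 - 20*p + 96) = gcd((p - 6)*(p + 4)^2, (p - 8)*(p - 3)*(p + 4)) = p + 4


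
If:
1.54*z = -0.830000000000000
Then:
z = -0.54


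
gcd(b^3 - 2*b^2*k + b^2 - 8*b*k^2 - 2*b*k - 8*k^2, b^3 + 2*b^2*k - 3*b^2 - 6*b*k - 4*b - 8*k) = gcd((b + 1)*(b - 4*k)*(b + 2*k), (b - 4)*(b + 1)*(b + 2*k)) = b^2 + 2*b*k + b + 2*k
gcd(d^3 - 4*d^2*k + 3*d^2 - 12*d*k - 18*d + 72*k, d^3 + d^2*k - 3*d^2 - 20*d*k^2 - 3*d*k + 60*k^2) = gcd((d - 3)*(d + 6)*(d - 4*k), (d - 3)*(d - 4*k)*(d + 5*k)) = d^2 - 4*d*k - 3*d + 12*k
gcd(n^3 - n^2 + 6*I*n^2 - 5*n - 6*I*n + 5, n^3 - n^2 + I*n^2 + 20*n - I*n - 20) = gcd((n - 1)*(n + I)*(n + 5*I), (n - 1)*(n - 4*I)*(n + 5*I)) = n^2 + n*(-1 + 5*I) - 5*I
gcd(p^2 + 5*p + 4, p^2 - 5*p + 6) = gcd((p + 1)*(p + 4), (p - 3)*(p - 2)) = 1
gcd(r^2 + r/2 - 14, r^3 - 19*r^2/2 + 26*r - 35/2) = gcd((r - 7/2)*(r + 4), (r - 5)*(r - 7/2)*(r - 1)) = r - 7/2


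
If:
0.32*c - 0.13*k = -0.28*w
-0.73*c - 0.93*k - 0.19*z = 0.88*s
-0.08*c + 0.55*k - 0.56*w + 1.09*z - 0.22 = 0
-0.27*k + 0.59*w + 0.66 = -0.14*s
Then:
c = 0.997674769279856*z + 1.07502584196736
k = -5.68516507171283*z - 1.31729128104041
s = 4.9646601535439*z + 0.50035457583115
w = -3.77974066247222*z - 1.8402004855886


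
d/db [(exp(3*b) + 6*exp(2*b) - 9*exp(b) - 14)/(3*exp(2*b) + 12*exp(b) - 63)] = (exp(2*b) - 6*exp(b) + 5)*exp(b)/(3*(exp(2*b) - 6*exp(b) + 9))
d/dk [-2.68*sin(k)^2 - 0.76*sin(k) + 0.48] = -(5.36*sin(k) + 0.76)*cos(k)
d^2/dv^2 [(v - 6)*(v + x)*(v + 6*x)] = 6*v + 14*x - 12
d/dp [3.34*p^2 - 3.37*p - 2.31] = 6.68*p - 3.37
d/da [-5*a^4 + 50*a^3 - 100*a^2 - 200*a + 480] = -20*a^3 + 150*a^2 - 200*a - 200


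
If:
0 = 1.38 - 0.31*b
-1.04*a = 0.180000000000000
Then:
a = -0.17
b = 4.45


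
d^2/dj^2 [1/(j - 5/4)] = 128/(4*j - 5)^3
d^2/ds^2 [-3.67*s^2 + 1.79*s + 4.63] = -7.34000000000000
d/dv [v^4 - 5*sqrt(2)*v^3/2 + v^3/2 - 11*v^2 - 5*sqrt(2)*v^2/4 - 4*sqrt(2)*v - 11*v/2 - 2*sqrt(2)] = 4*v^3 - 15*sqrt(2)*v^2/2 + 3*v^2/2 - 22*v - 5*sqrt(2)*v/2 - 4*sqrt(2) - 11/2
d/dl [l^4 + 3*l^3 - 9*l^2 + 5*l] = 4*l^3 + 9*l^2 - 18*l + 5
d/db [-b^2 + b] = 1 - 2*b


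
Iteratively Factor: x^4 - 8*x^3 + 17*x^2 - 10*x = (x - 2)*(x^3 - 6*x^2 + 5*x) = (x - 5)*(x - 2)*(x^2 - x) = x*(x - 5)*(x - 2)*(x - 1)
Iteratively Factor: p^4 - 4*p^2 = (p)*(p^3 - 4*p) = p*(p + 2)*(p^2 - 2*p) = p*(p - 2)*(p + 2)*(p)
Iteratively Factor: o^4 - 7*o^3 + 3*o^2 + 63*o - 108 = (o - 3)*(o^3 - 4*o^2 - 9*o + 36) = (o - 3)^2*(o^2 - o - 12) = (o - 4)*(o - 3)^2*(o + 3)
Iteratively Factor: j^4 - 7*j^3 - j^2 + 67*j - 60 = (j - 1)*(j^3 - 6*j^2 - 7*j + 60) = (j - 1)*(j + 3)*(j^2 - 9*j + 20) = (j - 4)*(j - 1)*(j + 3)*(j - 5)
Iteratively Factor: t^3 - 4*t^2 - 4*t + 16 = (t - 2)*(t^2 - 2*t - 8) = (t - 2)*(t + 2)*(t - 4)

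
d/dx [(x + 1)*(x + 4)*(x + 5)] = 3*x^2 + 20*x + 29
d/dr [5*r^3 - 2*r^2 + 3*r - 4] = 15*r^2 - 4*r + 3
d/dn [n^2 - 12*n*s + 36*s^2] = 2*n - 12*s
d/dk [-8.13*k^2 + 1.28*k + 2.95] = 1.28 - 16.26*k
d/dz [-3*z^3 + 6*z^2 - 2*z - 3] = -9*z^2 + 12*z - 2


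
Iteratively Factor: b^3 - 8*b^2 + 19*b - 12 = (b - 4)*(b^2 - 4*b + 3) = (b - 4)*(b - 1)*(b - 3)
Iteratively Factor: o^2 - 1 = (o + 1)*(o - 1)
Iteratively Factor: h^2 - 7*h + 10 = (h - 2)*(h - 5)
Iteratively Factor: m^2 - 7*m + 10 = (m - 5)*(m - 2)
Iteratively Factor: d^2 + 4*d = (d)*(d + 4)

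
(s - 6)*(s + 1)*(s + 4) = s^3 - s^2 - 26*s - 24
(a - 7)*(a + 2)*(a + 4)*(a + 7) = a^4 + 6*a^3 - 41*a^2 - 294*a - 392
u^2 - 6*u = u*(u - 6)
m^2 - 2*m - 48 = (m - 8)*(m + 6)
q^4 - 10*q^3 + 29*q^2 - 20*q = q*(q - 5)*(q - 4)*(q - 1)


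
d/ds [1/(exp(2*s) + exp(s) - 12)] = (-2*exp(s) - 1)*exp(s)/(exp(2*s) + exp(s) - 12)^2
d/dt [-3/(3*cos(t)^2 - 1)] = -36*sin(2*t)/(3*cos(2*t) + 1)^2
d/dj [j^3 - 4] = 3*j^2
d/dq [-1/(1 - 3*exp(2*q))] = -6*exp(2*q)/(3*exp(2*q) - 1)^2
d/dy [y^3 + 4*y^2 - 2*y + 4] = 3*y^2 + 8*y - 2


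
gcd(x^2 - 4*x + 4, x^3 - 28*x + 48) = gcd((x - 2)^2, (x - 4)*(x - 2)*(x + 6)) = x - 2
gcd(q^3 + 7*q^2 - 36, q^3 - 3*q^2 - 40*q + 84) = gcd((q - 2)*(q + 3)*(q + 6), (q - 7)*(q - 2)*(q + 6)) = q^2 + 4*q - 12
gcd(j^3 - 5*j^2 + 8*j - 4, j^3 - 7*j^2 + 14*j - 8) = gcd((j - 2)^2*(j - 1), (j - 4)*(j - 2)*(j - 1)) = j^2 - 3*j + 2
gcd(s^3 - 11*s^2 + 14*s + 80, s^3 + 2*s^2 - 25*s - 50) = s^2 - 3*s - 10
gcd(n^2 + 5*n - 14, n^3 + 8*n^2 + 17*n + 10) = 1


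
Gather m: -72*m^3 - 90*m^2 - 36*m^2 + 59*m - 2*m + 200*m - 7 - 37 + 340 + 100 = -72*m^3 - 126*m^2 + 257*m + 396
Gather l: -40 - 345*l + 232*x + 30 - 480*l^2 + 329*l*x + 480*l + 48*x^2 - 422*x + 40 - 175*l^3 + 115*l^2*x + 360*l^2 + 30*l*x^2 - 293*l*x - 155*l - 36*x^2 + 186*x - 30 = -175*l^3 + l^2*(115*x - 120) + l*(30*x^2 + 36*x - 20) + 12*x^2 - 4*x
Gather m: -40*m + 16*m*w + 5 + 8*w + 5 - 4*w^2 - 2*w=m*(16*w - 40) - 4*w^2 + 6*w + 10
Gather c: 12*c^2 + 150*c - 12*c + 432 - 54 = 12*c^2 + 138*c + 378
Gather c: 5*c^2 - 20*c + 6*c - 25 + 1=5*c^2 - 14*c - 24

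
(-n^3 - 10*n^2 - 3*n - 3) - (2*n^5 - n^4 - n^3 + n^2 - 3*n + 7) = -2*n^5 + n^4 - 11*n^2 - 10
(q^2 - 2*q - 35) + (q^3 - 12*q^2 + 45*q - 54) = q^3 - 11*q^2 + 43*q - 89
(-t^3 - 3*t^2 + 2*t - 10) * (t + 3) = -t^4 - 6*t^3 - 7*t^2 - 4*t - 30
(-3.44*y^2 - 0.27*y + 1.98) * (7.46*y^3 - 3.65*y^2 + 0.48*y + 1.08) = -25.6624*y^5 + 10.5418*y^4 + 14.1051*y^3 - 11.0718*y^2 + 0.6588*y + 2.1384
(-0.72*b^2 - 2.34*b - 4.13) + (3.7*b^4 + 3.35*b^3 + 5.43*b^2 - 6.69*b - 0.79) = 3.7*b^4 + 3.35*b^3 + 4.71*b^2 - 9.03*b - 4.92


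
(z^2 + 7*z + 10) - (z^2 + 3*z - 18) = 4*z + 28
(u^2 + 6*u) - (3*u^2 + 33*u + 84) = -2*u^2 - 27*u - 84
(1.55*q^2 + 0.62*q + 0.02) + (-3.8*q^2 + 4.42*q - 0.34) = -2.25*q^2 + 5.04*q - 0.32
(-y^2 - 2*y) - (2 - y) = -y^2 - y - 2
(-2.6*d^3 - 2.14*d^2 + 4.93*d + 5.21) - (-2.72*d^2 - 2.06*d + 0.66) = -2.6*d^3 + 0.58*d^2 + 6.99*d + 4.55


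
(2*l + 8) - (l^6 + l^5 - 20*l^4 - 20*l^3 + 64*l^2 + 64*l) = -l^6 - l^5 + 20*l^4 + 20*l^3 - 64*l^2 - 62*l + 8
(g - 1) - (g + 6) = -7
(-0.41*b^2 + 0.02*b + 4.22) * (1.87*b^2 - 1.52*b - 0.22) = -0.7667*b^4 + 0.6606*b^3 + 7.9512*b^2 - 6.4188*b - 0.9284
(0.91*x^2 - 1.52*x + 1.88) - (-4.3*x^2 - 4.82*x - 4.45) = 5.21*x^2 + 3.3*x + 6.33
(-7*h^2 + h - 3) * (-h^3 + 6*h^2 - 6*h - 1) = 7*h^5 - 43*h^4 + 51*h^3 - 17*h^2 + 17*h + 3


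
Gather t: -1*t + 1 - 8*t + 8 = 9 - 9*t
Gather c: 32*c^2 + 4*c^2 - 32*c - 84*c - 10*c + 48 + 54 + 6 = 36*c^2 - 126*c + 108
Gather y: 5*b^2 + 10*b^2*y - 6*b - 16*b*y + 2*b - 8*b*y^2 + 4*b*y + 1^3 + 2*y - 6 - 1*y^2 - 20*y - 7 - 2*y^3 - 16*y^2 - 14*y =5*b^2 - 4*b - 2*y^3 + y^2*(-8*b - 17) + y*(10*b^2 - 12*b - 32) - 12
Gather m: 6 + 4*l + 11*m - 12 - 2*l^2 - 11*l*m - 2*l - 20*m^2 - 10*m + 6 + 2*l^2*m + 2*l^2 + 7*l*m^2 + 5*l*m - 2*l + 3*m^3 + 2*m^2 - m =3*m^3 + m^2*(7*l - 18) + m*(2*l^2 - 6*l)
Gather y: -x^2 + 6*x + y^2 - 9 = -x^2 + 6*x + y^2 - 9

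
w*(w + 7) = w^2 + 7*w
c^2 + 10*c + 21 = (c + 3)*(c + 7)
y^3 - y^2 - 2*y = y*(y - 2)*(y + 1)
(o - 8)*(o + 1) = o^2 - 7*o - 8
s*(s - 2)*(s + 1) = s^3 - s^2 - 2*s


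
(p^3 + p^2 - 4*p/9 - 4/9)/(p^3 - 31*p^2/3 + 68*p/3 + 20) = (3*p^2 + p - 2)/(3*(p^2 - 11*p + 30))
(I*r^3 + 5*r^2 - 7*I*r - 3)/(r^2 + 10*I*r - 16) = (I*r^3 + 5*r^2 - 7*I*r - 3)/(r^2 + 10*I*r - 16)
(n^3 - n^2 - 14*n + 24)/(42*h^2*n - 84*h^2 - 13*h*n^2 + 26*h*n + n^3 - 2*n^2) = (n^2 + n - 12)/(42*h^2 - 13*h*n + n^2)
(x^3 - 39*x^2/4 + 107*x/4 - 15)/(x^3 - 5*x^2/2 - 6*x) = (4*x^2 - 23*x + 15)/(2*x*(2*x + 3))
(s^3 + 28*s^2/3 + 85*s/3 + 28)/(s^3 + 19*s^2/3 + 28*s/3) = (s + 3)/s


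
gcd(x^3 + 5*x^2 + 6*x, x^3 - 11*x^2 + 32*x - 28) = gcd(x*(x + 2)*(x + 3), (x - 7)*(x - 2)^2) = 1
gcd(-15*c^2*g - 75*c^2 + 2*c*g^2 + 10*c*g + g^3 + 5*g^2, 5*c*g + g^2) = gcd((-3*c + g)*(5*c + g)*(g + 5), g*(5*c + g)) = 5*c + g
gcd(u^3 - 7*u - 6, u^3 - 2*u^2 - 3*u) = u^2 - 2*u - 3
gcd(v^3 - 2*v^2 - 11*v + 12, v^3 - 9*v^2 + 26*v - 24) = v - 4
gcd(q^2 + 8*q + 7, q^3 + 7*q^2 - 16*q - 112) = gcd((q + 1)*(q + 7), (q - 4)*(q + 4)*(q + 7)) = q + 7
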